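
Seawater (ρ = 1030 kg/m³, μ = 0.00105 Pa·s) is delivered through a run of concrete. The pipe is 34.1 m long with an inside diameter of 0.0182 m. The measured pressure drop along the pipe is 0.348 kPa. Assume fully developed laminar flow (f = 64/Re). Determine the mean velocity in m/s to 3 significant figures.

V ≈ 0.101 m/s

For laminar flow, f = 64/Re with Re = ρVD/μ, so Darcy-Weisbach reduces to ΔP = 32μLV/D². Solving for V: V = ΔP·D²/(32μL) = 348·(0.0182)²/(32·0.00105·34.1) = 0.1006 m/s.
Check: Re = ρVD/μ = 1030·0.1006·0.0182/0.00105 = 1796 < 2300, so the laminar assumption holds.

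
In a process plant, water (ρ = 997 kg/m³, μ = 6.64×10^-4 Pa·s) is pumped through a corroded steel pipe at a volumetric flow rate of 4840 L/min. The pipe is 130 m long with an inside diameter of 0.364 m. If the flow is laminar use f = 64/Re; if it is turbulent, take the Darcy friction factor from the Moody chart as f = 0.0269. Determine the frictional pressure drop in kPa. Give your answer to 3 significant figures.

ΔP ≈ 2.88 kPa

Q = 4840 L/min = 4840/60000 = 0.08067 m³/s.
Cross-sectional area A = πD²/4 = π(0.364)²/4 = 0.1041 m²; mean velocity V = Q/A = 0.08067/0.1041 = 0.7752 m/s.
Reynolds number Re = ρVD/μ = 997 · 0.7752 · 0.364 / 0.000664 = 4.237e+05.
Re > 4000 → turbulent; use the Moody-chart value f = 0.0269.
Darcy-Weisbach: ΔP = f(L/D)(ρV²/2) = 0.0269·(130/0.364)·(997·0.7752²/2) = 0.0269·357.1·299.5 = 2878 Pa.
ΔP = 2878 Pa = 2.88 kPa.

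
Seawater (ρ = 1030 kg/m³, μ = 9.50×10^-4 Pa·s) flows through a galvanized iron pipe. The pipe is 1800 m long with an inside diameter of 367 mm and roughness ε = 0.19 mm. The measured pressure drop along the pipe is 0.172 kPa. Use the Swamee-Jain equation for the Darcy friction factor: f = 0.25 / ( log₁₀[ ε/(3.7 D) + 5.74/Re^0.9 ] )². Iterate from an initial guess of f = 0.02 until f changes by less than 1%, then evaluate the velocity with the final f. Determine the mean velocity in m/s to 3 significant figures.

Rearranging Darcy-Weisbach: V = √(2·ΔP·D/(f·L·ρ)). With ε/D = 0.00019/0.367 = 0.000518, iterate starting from f = 0.02:
  f = 0.02 → V = √(2·172·0.367/(0.02·1800·1030)) = 0.05835 m/s; Re = ρVD/μ = 2.322e+04; f → 0.02621
  f = 0.02621 → V = 0.05097 m/s; Re = 2.028e+04; f → 0.02697
  f = 0.02697 → V = 0.05024 m/s; Re = 1.999e+04; f → 0.02706
Converged (Δf/f < 1%). With the final f = 0.02706: V = √(2·172·0.367/(0.02706·1800·1030)) = 0.05017 m/s.

V ≈ 0.0502 m/s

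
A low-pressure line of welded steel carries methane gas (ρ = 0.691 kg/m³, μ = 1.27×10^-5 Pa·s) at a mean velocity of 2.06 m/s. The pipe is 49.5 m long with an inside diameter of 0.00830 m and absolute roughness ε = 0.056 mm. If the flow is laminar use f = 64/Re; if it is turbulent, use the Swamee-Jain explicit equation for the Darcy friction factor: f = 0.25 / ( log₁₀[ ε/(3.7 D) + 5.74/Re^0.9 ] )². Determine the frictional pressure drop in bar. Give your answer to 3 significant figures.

ΔP ≈ 0.00602 bar

Reynolds number Re = ρVD/μ = 0.691 · 2.06 · 0.0083 / 1.27e-05 = 930.3.
Re < 2300 → laminar flow, so f = 64/Re = 64/930.3 = 0.0688 (the turbulent correlation is not needed).
Darcy-Weisbach: ΔP = f(L/D)(ρV²/2) = 0.0688·(49.5/0.0083)·(0.691·2.06²/2) = 0.0688·5964·1.466 = 601.5 Pa.
ΔP = 601.5 Pa = 0.00602 bar.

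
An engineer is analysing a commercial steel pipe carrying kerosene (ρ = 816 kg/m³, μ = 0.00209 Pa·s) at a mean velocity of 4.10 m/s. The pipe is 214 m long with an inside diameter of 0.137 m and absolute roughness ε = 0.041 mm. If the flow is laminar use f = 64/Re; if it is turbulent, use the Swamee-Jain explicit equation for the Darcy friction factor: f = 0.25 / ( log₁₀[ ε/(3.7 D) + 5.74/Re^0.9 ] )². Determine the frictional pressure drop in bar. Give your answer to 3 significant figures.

ΔP ≈ 1.89 bar

Reynolds number Re = ρVD/μ = 816 · 4.1 · 0.137 / 0.00209 = 2.193e+05.
Re > 4000 → turbulent. Relative roughness ε/D = 4.1e-05/0.137 = 0.000299. Swamee-Jain: f = 0.25/(log₁₀[0.000299/3.7 + 5.74/2.193e+05^0.9])² = 0.25/(log₁₀[8.09e-05 + 8.95e-05])² = 0.25/(-3.768)² = 0.0176.
Darcy-Weisbach: ΔP = f(L/D)(ρV²/2) = 0.0176·(214/0.137)·(816·4.1²/2) = 0.0176·1562·6858 = 1.886e+05 Pa.
ΔP = 1.886e+05 Pa = 1.89 bar.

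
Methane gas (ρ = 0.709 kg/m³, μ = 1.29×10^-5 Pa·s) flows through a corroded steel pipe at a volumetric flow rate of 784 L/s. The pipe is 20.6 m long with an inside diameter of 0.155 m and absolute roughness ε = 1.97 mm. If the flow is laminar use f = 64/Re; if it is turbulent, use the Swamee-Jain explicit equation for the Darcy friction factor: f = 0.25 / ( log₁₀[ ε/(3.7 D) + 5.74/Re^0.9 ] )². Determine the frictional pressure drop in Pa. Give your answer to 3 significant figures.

Q = 784 L/s = 784/1000 = 0.784 m³/s.
Cross-sectional area A = πD²/4 = π(0.155)²/4 = 0.01887 m²; mean velocity V = Q/A = 0.784/0.01887 = 41.55 m/s.
Reynolds number Re = ρVD/μ = 0.709 · 41.55 · 0.155 / 1.29e-05 = 3.54e+05.
Re > 4000 → turbulent. Relative roughness ε/D = 0.00197/0.155 = 0.0127. Swamee-Jain: f = 0.25/(log₁₀[0.0127/3.7 + 5.74/3.54e+05^0.9])² = 0.25/(log₁₀[0.00344 + 5.82e-05])² = 0.25/(-2.457)² = 0.04142.
Darcy-Weisbach: ΔP = f(L/D)(ρV²/2) = 0.04142·(20.6/0.155)·(0.709·41.55²/2) = 0.04142·132.9·612 = 3369 Pa.

ΔP ≈ 3370 Pa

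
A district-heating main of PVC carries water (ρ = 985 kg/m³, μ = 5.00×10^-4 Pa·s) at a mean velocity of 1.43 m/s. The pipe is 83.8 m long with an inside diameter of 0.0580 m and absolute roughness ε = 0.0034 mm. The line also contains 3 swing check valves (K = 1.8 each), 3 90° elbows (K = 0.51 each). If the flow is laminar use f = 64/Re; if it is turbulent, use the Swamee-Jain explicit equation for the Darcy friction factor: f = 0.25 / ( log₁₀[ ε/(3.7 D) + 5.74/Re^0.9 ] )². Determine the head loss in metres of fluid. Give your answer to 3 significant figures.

Reynolds number Re = ρVD/μ = 985 · 1.43 · 0.058 / 0.0005 = 1.634e+05.
Re > 4000 → turbulent. Relative roughness ε/D = 3.4e-06/0.058 = 5.86e-05. Swamee-Jain: f = 0.25/(log₁₀[5.86e-05/3.7 + 5.74/1.634e+05^0.9])² = 0.25/(log₁₀[1.58e-05 + 0.000117])² = 0.25/(-3.878)² = 0.01663.
Total minor-loss coefficient ΣK = 3·1.8 + 3·0.51 = 6.93.
ΔP = [f·L/D + ΣK]·(ρV²/2) = [0.01663·83.8/0.058 + 6.93]·(985·1.43²/2) = [24.02 + 6.93]·1007 = 3.117e+04 Pa.
Head loss h_f = ΔP/(ρg) = 3.117e+04/(985·9.81) = 3.23 m.

h_f ≈ 3.23 m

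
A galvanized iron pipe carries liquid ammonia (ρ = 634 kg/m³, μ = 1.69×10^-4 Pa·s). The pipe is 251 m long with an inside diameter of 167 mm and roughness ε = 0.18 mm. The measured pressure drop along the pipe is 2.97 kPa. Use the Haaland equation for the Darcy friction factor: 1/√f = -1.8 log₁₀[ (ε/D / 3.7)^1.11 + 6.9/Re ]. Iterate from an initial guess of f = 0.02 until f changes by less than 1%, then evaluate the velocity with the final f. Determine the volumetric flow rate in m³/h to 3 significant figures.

Q ≈ 43.2 m³/h

Rearranging Darcy-Weisbach: V = √(2·ΔP·D/(f·L·ρ)). With ε/D = 0.00018/0.167 = 0.00108, iterate starting from f = 0.02:
  f = 0.02 → V = √(2·2970·0.167/(0.02·251·634)) = 0.5583 m/s; Re = ρVD/μ = 3.498e+05; f → 0.02074
  f = 0.02074 → V = 0.5483 m/s; Re = 3.435e+05; f → 0.02075
Converged (Δf/f < 1%). With the final f = 0.02075: V = √(2·2970·0.167/(0.02075·251·634)) = 0.5481 m/s.
Q = V·A = 0.5481·(π/4·0.167²) = 0.01201 m³/s = 43.2 m³/h.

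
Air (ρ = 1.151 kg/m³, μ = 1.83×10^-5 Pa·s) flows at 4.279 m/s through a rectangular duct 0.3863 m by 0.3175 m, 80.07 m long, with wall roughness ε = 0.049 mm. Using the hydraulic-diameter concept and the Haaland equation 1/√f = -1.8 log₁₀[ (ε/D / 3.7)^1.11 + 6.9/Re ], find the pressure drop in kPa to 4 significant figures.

Hydraulic diameter D_h = 4A/P = 4·(0.3863·0.3175)/(2·(0.3863+0.3175)) = 0.4906/1.408 = 0.3485 m.
Re = ρVD_h/μ = 1.151·4.279·0.3485/1.83e-05 = 9.38e+04.
ε/D_h = 4.9e-05/0.3485 = 0.000141; Haaland gives 1/√f = -1.8 log₁₀[1.24e-05+7.36e-05] = 7.318, so f = 0.01867.
ΔP = f(L/D_h)(ρV²/2) = 0.01867·80.07/0.3485·10.54 = 45.2 Pa.
ΔP = 0.04520 kPa.

ΔP ≈ 0.04520 kPa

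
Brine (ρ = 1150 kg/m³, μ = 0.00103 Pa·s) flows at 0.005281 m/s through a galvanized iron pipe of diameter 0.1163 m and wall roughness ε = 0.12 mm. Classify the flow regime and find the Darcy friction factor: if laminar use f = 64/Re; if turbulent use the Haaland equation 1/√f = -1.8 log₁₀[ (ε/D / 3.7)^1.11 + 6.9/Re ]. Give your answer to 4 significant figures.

Re = ρVD/μ = 1150·0.005281·0.1163/0.00103 = 685.7.
Re < 2300 → laminar, so f = 64/Re = 0.09333 (roughness is irrelevant in laminar flow).

f ≈ 0.09333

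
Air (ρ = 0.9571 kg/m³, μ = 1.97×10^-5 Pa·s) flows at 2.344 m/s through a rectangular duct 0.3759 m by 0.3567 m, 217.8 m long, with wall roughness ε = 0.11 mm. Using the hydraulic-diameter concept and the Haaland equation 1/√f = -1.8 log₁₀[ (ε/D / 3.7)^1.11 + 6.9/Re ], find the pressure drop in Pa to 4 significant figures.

ΔP ≈ 35.05 Pa

Hydraulic diameter D_h = 4A/P = 4·(0.3759·0.3567)/(2·(0.3759+0.3567)) = 0.5363/1.465 = 0.366 m.
Re = ρVD_h/μ = 0.9571·2.344·0.366/1.97e-05 = 4.169e+04.
ε/D_h = 0.00011/0.366 = 0.000301; Haaland gives 1/√f = -1.8 log₁₀[2.88e-05+0.000166] = 6.681, so f = 0.02241.
ΔP = f(L/D_h)(ρV²/2) = 0.02241·217.8/0.366·2.629 = 35.05 Pa.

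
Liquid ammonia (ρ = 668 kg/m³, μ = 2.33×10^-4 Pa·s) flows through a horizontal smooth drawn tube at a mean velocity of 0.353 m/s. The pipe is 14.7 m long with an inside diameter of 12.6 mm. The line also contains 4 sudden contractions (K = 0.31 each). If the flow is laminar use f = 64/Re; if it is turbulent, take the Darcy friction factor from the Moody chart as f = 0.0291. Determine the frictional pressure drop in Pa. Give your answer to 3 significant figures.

Reynolds number Re = ρVD/μ = 668 · 0.353 · 0.0126 / 0.000233 = 1.275e+04.
Re > 4000 → turbulent; use the Moody-chart value f = 0.0291.
Total minor-loss coefficient ΣK = 4·0.31 = 1.24.
ΔP = [f·L/D + ΣK]·(ρV²/2) = [0.0291·14.7/0.0126 + 1.24]·(668·0.353²/2) = [33.95 + 1.24]·41.62 = 1465 Pa.

ΔP ≈ 1460 Pa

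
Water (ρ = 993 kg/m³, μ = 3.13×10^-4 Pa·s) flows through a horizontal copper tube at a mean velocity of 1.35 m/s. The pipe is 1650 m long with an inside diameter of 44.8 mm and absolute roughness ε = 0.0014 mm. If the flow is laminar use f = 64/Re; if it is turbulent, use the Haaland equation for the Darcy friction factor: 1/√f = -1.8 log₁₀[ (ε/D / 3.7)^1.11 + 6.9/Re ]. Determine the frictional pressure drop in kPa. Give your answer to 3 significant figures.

ΔP ≈ 527 kPa

Reynolds number Re = ρVD/μ = 993 · 1.35 · 0.0448 / 0.000313 = 1.919e+05.
Re > 4000 → turbulent. Relative roughness ε/D = 1.4e-06/0.0448 = 3.13e-05. Haaland: 1/√f = -1.8 log₁₀[(3.13e-05/3.7)^1.11 + 6.9/1.919e+05] = -1.8 log₁₀[2.34e-06 + 3.6e-05] = 7.95, so f = 0.01582.
Darcy-Weisbach: ΔP = f(L/D)(ρV²/2) = 0.01582·(1650/0.0448)·(993·1.35²/2) = 0.01582·3.683e+04·904.9 = 5.273e+05 Pa.
ΔP = 5.273e+05 Pa = 527 kPa.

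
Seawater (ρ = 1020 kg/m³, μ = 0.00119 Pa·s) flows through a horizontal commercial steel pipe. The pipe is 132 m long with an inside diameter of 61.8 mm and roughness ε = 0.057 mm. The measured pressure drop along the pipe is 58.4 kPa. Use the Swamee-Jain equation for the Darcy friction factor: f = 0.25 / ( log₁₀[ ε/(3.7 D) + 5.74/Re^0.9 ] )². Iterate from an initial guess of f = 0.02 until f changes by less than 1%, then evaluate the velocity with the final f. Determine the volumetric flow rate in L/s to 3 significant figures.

Rearranging Darcy-Weisbach: V = √(2·ΔP·D/(f·L·ρ)). With ε/D = 5.7e-05/0.0618 = 0.000922, iterate starting from f = 0.02:
  f = 0.02 → V = √(2·5.84e+04·0.0618/(0.02·132·1020)) = 1.637 m/s; Re = ρVD/μ = 8.673e+04; f → 0.02239
  f = 0.02239 → V = 1.547 m/s; Re = 8.197e+04; f → 0.02253
Converged (Δf/f < 1%). With the final f = 0.02253: V = √(2·5.84e+04·0.0618/(0.02253·132·1020)) = 1.543 m/s.
Q = V·A = 1.543·(π/4·0.0618²) = 0.004627 m³/s = 4.63 L/s.

Q ≈ 4.63 L/s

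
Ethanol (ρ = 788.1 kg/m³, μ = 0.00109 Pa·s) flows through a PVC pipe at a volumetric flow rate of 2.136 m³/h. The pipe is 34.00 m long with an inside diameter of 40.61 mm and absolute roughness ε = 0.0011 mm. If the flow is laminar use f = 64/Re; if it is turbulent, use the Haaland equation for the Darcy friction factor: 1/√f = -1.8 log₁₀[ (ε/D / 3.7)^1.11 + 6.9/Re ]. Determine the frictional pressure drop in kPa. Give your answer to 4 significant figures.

ΔP ≈ 1.976 kPa

Q = 2.136 m³/h = 2.136/3600 = 0.0005933 m³/s.
Cross-sectional area A = πD²/4 = π(0.04061)²/4 = 0.001295 m²; mean velocity V = Q/A = 0.0005933/0.001295 = 0.4581 m/s.
Reynolds number Re = ρVD/μ = 788.1 · 0.4581 · 0.04061 / 0.00109 = 1.345e+04.
Re > 4000 → turbulent. Relative roughness ε/D = 1.1e-06/0.04061 = 2.71e-05. Haaland: 1/√f = -1.8 log₁₀[(2.71e-05/3.7)^1.11 + 6.9/1.345e+04] = -1.8 log₁₀[1.99e-06 + 0.000513] = 5.919, so f = 0.02855.
Darcy-Weisbach: ΔP = f(L/D)(ρV²/2) = 0.02855·(34/0.04061)·(788.1·0.4581²/2) = 0.02855·837.2·82.69 = 1976 Pa.
ΔP = 1976 Pa = 1.976 kPa.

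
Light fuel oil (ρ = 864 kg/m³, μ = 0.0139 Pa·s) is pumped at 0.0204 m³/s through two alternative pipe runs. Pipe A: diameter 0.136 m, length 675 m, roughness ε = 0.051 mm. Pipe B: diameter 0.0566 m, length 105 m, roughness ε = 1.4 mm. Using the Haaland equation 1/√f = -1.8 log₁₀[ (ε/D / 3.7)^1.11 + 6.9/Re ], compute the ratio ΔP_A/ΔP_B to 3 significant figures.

Pipe A: V = Q/A = 0.0204/0.01453 = 1.404 m/s; Re = 1.187e+04; ε/D = 0.000375; Haaland → f = 0.02997; ΔP_A = f(L/D)(ρV²/2) = 1.267e+05 Pa.
Pipe B: V = Q/A = 0.0204/0.002516 = 8.108 m/s; Re = 2.852e+04; ε/D = 0.0247; Haaland → f = 0.05414; ΔP_B = f(L/D)(ρV²/2) = 2.852e+06 Pa.
ΔP_A/ΔP_B = 1.267e+05/2.852e+06 = 0.0444.

ΔP_A/ΔP_B ≈ 0.0444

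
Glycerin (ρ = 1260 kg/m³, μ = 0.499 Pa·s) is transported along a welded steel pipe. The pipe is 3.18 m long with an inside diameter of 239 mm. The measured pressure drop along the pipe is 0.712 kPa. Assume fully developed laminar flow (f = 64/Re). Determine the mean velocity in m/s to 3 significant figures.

V ≈ 0.801 m/s

For laminar flow, f = 64/Re with Re = ρVD/μ, so Darcy-Weisbach reduces to ΔP = 32μLV/D². Solving for V: V = ΔP·D²/(32μL) = 712·(0.239)²/(32·0.499·3.18) = 0.8009 m/s.
Check: Re = ρVD/μ = 1260·0.8009·0.239/0.499 = 483.4 < 2300, so the laminar assumption holds.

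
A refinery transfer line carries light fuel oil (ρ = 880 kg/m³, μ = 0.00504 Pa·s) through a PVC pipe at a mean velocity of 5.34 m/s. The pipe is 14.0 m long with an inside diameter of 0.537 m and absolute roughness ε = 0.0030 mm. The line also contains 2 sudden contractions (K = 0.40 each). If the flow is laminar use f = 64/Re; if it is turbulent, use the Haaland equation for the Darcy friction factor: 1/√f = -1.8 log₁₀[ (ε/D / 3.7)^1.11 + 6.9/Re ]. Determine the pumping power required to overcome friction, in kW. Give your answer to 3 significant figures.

P ≈ 17.3 kW

Reynolds number Re = ρVD/μ = 880 · 5.34 · 0.537 / 0.00504 = 5.007e+05.
Re > 4000 → turbulent. Relative roughness ε/D = 3e-06/0.537 = 5.59e-06. Haaland: 1/√f = -1.8 log₁₀[(5.59e-06/3.7)^1.11 + 6.9/5.007e+05] = -1.8 log₁₀[3.46e-07 + 1.38e-05] = 8.73, so f = 0.01312.
Total minor-loss coefficient ΣK = 2·0.4 = 0.8.
ΔP = [f·L/D + ΣK]·(ρV²/2) = [0.01312·14/0.537 + 0.8]·(880·5.34²/2) = [0.3421 + 0.8]·1.255e+04 = 1.433e+04 Pa.
Q = V·A = 5.34·0.2265 = 1.209 m³/s.
Pumping power P = QΔP = 1.209·1.433e+04 = 17330 W = 17.3 kW.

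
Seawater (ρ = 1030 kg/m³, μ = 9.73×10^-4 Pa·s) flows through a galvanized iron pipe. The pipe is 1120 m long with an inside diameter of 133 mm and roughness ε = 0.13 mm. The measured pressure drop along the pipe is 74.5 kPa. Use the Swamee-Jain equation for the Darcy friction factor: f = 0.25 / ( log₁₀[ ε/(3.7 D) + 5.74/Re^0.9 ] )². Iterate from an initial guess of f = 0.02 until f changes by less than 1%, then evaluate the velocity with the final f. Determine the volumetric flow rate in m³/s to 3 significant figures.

Rearranging Darcy-Weisbach: V = √(2·ΔP·D/(f·L·ρ)). With ε/D = 0.00013/0.133 = 0.000977, iterate starting from f = 0.02:
  f = 0.02 → V = √(2·7.45e+04·0.133/(0.02·1120·1030)) = 0.9268 m/s; Re = ρVD/μ = 1.305e+05; f → 0.02175
  f = 0.02175 → V = 0.8887 m/s; Re = 1.251e+05; f → 0.02182
Converged (Δf/f < 1%). With the final f = 0.02182: V = √(2·7.45e+04·0.133/(0.02182·1120·1030)) = 0.8872 m/s.
Q = V·A = 0.8872·(π/4·0.133²) = 0.01233 m³/s = 0.0123 m³/s.

Q ≈ 0.0123 m³/s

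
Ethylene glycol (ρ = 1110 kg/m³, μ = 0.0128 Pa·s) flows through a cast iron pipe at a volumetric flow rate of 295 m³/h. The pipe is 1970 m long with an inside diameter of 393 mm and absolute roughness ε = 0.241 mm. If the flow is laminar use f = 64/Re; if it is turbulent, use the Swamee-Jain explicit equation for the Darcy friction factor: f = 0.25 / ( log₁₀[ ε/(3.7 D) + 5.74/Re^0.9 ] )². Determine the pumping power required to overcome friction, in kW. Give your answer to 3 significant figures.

P ≈ 2.76 kW

Q = 295 m³/h = 295/3600 = 0.08194 m³/s.
Cross-sectional area A = πD²/4 = π(0.393)²/4 = 0.1213 m²; mean velocity V = Q/A = 0.08194/0.1213 = 0.6755 m/s.
Reynolds number Re = ρVD/μ = 1110 · 0.6755 · 0.393 / 0.0128 = 2.302e+04.
Re > 4000 → turbulent. Relative roughness ε/D = 0.000241/0.393 = 0.000613. Swamee-Jain: f = 0.25/(log₁₀[0.000613/3.7 + 5.74/2.302e+04^0.9])² = 0.25/(log₁₀[0.000166 + 0.000681])² = 0.25/(-3.072)² = 0.02648.
Darcy-Weisbach: ΔP = f(L/D)(ρV²/2) = 0.02648·(1970/0.393)·(1110·0.6755²/2) = 0.02648·5013·253.3 = 3.362e+04 Pa.
Pumping power P = QΔP = 0.08194·3.362e+04 = 2755 W = 2.76 kW.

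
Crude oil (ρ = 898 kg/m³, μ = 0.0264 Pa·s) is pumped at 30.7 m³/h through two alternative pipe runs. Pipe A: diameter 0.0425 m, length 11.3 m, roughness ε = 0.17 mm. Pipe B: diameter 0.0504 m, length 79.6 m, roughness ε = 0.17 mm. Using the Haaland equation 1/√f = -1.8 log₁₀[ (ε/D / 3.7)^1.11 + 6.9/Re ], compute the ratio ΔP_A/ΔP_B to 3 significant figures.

ΔP_A/ΔP_B ≈ 0.328

Pipe A: V = Q/A = 0.008528/0.001419 = 6.011 m/s; Re = 8690; ε/D = 0.004; Haaland → f = 0.03709; ΔP_A = f(L/D)(ρV²/2) = 1.6e+05 Pa.
Pipe B: V = Q/A = 0.008528/0.001995 = 4.274 m/s; Re = 7328; ε/D = 0.00337; Haaland → f = 0.03759; ΔP_B = f(L/D)(ρV²/2) = 4.871e+05 Pa.
ΔP_A/ΔP_B = 1.6e+05/4.871e+05 = 0.328.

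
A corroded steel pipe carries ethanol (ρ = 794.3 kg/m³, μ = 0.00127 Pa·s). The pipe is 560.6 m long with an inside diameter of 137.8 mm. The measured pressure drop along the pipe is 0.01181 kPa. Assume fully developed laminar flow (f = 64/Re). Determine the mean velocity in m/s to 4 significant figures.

For laminar flow, f = 64/Re with Re = ρVD/μ, so Darcy-Weisbach reduces to ΔP = 32μLV/D². Solving for V: V = ΔP·D²/(32μL) = 11.81·(0.1378)²/(32·0.00127·560.6) = 0.009843 m/s.
Check: Re = ρVD/μ = 794.3·0.009843·0.1378/0.00127 = 848.3 < 2300, so the laminar assumption holds.

V ≈ 0.009843 m/s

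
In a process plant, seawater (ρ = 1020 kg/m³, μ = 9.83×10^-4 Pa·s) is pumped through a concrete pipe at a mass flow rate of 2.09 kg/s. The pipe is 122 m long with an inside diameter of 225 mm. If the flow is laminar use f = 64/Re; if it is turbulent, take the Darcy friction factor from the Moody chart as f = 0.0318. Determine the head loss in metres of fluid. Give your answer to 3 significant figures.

A = πD²/4 = π(0.225)²/4 = 0.03976 m²; mean velocity V = ṁ/(ρA) = 2.09/(1020 · 0.03976) = 0.05153 m/s.
Reynolds number Re = ρVD/μ = 1020 · 0.05153 · 0.225 / 0.000983 = 1.203e+04.
Re > 4000 → turbulent; use the Moody-chart value f = 0.0318.
Darcy-Weisbach: ΔP = f(L/D)(ρV²/2) = 0.0318·(122/0.225)·(1020·0.05153²/2) = 0.0318·542.2·1.354 = 23.35 Pa.
Head loss h_f = ΔP/(ρg) = 23.35/(1020·9.81) = 0.00233 m.

h_f ≈ 0.00233 m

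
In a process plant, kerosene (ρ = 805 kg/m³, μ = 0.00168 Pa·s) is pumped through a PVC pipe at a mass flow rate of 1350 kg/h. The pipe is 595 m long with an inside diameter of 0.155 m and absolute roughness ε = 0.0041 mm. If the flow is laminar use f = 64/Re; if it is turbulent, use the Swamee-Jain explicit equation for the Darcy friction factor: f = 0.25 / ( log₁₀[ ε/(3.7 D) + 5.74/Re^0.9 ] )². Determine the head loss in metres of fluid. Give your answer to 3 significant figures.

h_f ≈ 0.00416 m

ṁ = 1350 kg/h = 1350/3600 = 0.375 kg/s.
A = πD²/4 = π(0.155)²/4 = 0.01887 m²; mean velocity V = ṁ/(ρA) = 0.375/(805 · 0.01887) = 0.02469 m/s.
Reynolds number Re = ρVD/μ = 805 · 0.02469 · 0.155 / 0.00168 = 1834.
Re < 2300 → laminar flow, so f = 64/Re = 64/1834 = 0.0349 (the turbulent correlation is not needed).
Darcy-Weisbach: ΔP = f(L/D)(ρV²/2) = 0.0349·(595/0.155)·(805·0.02469²/2) = 0.0349·3839·0.2453 = 32.87 Pa.
Head loss h_f = ΔP/(ρg) = 32.87/(805·9.81) = 0.00416 m.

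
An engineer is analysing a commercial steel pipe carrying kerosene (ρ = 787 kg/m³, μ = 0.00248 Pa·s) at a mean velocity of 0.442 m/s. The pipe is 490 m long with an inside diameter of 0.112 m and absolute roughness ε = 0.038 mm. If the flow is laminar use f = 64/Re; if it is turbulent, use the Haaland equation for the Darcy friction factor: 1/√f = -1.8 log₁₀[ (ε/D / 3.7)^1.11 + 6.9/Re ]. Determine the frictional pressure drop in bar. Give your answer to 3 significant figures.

ΔP ≈ 0.0938 bar

Reynolds number Re = ρVD/μ = 787 · 0.442 · 0.112 / 0.00248 = 1.571e+04.
Re > 4000 → turbulent. Relative roughness ε/D = 3.8e-05/0.112 = 0.000339. Haaland: 1/√f = -1.8 log₁₀[(0.000339/3.7)^1.11 + 6.9/1.571e+04] = -1.8 log₁₀[3.3e-05 + 0.000439] = 5.987, so f = 0.0279.
Darcy-Weisbach: ΔP = f(L/D)(ρV²/2) = 0.0279·(490/0.112)·(787·0.442²/2) = 0.0279·4375·76.88 = 9384 Pa.
ΔP = 9384 Pa = 0.0938 bar.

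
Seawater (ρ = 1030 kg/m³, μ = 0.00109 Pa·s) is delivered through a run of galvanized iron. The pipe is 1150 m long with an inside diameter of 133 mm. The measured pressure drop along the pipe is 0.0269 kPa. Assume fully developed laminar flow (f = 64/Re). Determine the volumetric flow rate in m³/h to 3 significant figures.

Q ≈ 0.593 m³/h

For laminar flow, f = 64/Re with Re = ρVD/μ, so Darcy-Weisbach reduces to ΔP = 32μLV/D². Solving for V: V = ΔP·D²/(32μL) = 26.9·(0.133)²/(32·0.00109·1150) = 0.01186 m/s.
Check: Re = ρVD/μ = 1030·0.01186·0.133/0.00109 = 1491 < 2300, so the laminar assumption holds.
Q = V·A = 0.01186·(π/4·0.133²) = 0.0001648 m³/s = 0.593 m³/h.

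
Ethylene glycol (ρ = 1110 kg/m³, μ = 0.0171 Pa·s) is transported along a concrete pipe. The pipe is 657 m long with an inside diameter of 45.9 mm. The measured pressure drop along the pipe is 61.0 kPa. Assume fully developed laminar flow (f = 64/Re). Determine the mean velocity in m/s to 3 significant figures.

V ≈ 0.357 m/s

For laminar flow, f = 64/Re with Re = ρVD/μ, so Darcy-Weisbach reduces to ΔP = 32μLV/D². Solving for V: V = ΔP·D²/(32μL) = 6.1e+04·(0.0459)²/(32·0.0171·657) = 0.3575 m/s.
Check: Re = ρVD/μ = 1110·0.3575·0.0459/0.0171 = 1065 < 2300, so the laminar assumption holds.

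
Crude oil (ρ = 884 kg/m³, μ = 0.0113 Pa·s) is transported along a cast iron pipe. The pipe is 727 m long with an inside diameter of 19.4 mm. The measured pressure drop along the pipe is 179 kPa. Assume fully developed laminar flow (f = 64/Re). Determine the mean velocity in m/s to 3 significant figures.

V ≈ 0.256 m/s

For laminar flow, f = 64/Re with Re = ρVD/μ, so Darcy-Weisbach reduces to ΔP = 32μLV/D². Solving for V: V = ΔP·D²/(32μL) = 1.79e+05·(0.0194)²/(32·0.0113·727) = 0.2563 m/s.
Check: Re = ρVD/μ = 884·0.2563·0.0194/0.0113 = 388.9 < 2300, so the laminar assumption holds.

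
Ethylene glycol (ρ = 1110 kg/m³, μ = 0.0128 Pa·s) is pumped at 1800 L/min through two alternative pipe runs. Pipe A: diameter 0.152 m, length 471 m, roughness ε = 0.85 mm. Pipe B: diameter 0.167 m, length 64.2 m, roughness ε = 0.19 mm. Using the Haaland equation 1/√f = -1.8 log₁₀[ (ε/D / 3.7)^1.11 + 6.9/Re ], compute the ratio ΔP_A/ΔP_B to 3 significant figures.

ΔP_A/ΔP_B ≈ 14.7

Pipe A: V = Q/A = 0.03/0.01815 = 1.653 m/s; Re = 2.179e+04; ε/D = 0.00559; Haaland → f = 0.03484; ΔP_A = f(L/D)(ρV²/2) = 1.638e+05 Pa.
Pipe B: V = Q/A = 0.03/0.0219 = 1.37 m/s; Re = 1.983e+04; ε/D = 0.00114; Haaland → f = 0.02793; ΔP_B = f(L/D)(ρV²/2) = 1.118e+04 Pa.
ΔP_A/ΔP_B = 1.638e+05/1.118e+04 = 14.7.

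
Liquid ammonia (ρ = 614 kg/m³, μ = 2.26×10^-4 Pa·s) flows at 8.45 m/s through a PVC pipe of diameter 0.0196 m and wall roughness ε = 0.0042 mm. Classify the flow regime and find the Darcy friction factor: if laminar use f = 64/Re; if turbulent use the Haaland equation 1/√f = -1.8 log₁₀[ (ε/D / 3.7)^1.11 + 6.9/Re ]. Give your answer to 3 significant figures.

Re = ρVD/μ = 614·8.45·0.0196/0.000226 = 4.5e+05.
Re > 4000 → turbulent. ε/D = 4.2e-06/0.0196 = 0.000214; Haaland: 1/√f = -1.8 log₁₀[1.98e-05 + 1.53e-05] = 8.018, so f = 0.01556.

f ≈ 0.0156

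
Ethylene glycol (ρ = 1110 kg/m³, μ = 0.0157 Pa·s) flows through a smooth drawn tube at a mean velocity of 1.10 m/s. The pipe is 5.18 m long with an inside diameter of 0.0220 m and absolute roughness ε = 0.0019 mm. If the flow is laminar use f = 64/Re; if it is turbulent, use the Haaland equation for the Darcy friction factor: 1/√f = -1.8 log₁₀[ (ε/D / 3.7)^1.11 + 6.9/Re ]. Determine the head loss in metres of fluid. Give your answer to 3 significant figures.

h_f ≈ 0.543 m

Reynolds number Re = ρVD/μ = 1110 · 1.1 · 0.022 / 0.0157 = 1711.
Re < 2300 → laminar flow, so f = 64/Re = 64/1711 = 0.03741 (the turbulent correlation is not needed).
Darcy-Weisbach: ΔP = f(L/D)(ρV²/2) = 0.03741·(5.18/0.022)·(1110·1.1²/2) = 0.03741·235.5·671.6 = 5915 Pa.
Head loss h_f = ΔP/(ρg) = 5915/(1110·9.81) = 0.543 m.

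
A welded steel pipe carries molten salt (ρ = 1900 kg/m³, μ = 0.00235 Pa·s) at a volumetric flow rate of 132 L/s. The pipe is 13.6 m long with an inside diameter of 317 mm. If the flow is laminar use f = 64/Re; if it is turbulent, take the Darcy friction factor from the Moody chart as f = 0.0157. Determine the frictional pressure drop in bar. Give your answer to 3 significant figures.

Q = 132 L/s = 132/1000 = 0.132 m³/s.
Cross-sectional area A = πD²/4 = π(0.317)²/4 = 0.07892 m²; mean velocity V = Q/A = 0.132/0.07892 = 1.672 m/s.
Reynolds number Re = ρVD/μ = 1900 · 1.672 · 0.317 / 0.00235 = 4.287e+05.
Re > 4000 → turbulent; use the Moody-chart value f = 0.0157.
Darcy-Weisbach: ΔP = f(L/D)(ρV²/2) = 0.0157·(13.6/0.317)·(1900·1.672²/2) = 0.0157·42.9·2657 = 1790 Pa.
ΔP = 1790 Pa = 0.0179 bar.

ΔP ≈ 0.0179 bar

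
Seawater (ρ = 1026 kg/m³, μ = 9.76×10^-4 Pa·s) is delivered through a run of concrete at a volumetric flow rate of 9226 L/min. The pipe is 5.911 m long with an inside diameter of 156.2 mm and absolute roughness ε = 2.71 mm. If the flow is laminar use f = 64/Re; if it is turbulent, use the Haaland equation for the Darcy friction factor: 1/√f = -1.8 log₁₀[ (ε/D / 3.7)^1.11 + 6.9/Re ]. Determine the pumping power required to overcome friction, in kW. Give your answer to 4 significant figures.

P ≈ 8.883 kW

Q = 9226 L/min = 9226/60000 = 0.1538 m³/s.
Cross-sectional area A = πD²/4 = π(0.1562)²/4 = 0.01916 m²; mean velocity V = Q/A = 0.1538/0.01916 = 8.024 m/s.
Reynolds number Re = ρVD/μ = 1026 · 8.024 · 0.1562 / 0.000976 = 1.318e+06.
Re > 4000 → turbulent. Relative roughness ε/D = 0.00271/0.1562 = 0.0173. Haaland: 1/√f = -1.8 log₁₀[(0.0173/3.7)^1.11 + 6.9/1.318e+06] = -1.8 log₁₀[0.0026 + 5.24e-06] = 4.652, so f = 0.04622.
Darcy-Weisbach: ΔP = f(L/D)(ρV²/2) = 0.04622·(5.911/0.1562)·(1026·8.024²/2) = 0.04622·37.84·3.303e+04 = 5.777e+04 Pa.
Pumping power P = QΔP = 0.1538·5.777e+04 = 8883.3 W = 8.883 kW.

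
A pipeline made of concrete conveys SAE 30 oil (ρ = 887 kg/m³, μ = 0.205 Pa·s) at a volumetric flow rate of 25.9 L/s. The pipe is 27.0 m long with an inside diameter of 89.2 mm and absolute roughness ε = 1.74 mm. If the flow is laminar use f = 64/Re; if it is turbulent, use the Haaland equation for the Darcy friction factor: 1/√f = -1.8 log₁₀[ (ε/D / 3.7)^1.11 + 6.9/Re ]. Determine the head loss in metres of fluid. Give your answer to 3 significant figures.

Q = 25.9 L/s = 25.9/1000 = 0.0259 m³/s.
Cross-sectional area A = πD²/4 = π(0.0892)²/4 = 0.006249 m²; mean velocity V = Q/A = 0.0259/0.006249 = 4.145 m/s.
Reynolds number Re = ρVD/μ = 887 · 4.145 · 0.0892 / 0.205 = 1600.
Re < 2300 → laminar flow, so f = 64/Re = 64/1600 = 0.04001 (the turbulent correlation is not needed).
Darcy-Weisbach: ΔP = f(L/D)(ρV²/2) = 0.04001·(27/0.0892)·(887·4.145²/2) = 0.04001·302.7·7618 = 9.226e+04 Pa.
Head loss h_f = ΔP/(ρg) = 9.226e+04/(887·9.81) = 10.6 m.

h_f ≈ 10.6 m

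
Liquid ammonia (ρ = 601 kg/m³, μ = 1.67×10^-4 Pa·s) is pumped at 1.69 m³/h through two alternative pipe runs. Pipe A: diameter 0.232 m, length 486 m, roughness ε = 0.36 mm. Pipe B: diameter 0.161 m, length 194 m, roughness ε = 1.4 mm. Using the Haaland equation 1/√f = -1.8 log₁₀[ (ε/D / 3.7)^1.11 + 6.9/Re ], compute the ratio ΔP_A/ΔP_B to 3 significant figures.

ΔP_A/ΔP_B ≈ 0.334

Pipe A: V = Q/A = 0.0004694/0.04227 = 0.0111 m/s; Re = 9272; ε/D = 0.00155; Haaland → f = 0.03351; ΔP_A = f(L/D)(ρV²/2) = 2.601 Pa.
Pipe B: V = Q/A = 0.0004694/0.02036 = 0.02306 m/s; Re = 1.336e+04; ε/D = 0.0087; Haaland → f = 0.04042; ΔP_B = f(L/D)(ρV²/2) = 7.781 Pa.
ΔP_A/ΔP_B = 2.601/7.781 = 0.334.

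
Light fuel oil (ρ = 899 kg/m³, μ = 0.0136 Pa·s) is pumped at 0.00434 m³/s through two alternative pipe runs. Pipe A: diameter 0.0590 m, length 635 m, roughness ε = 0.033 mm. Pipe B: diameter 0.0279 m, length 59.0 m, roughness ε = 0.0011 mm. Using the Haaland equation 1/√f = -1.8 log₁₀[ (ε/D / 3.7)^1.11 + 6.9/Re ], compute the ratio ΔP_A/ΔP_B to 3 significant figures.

ΔP_A/ΔP_B ≈ 0.318

Pipe A: V = Q/A = 0.00434/0.002734 = 1.587 m/s; Re = 6191; ε/D = 0.000559; Haaland → f = 0.03592; ΔP_A = f(L/D)(ρV²/2) = 4.38e+05 Pa.
Pipe B: V = Q/A = 0.00434/0.0006114 = 7.099 m/s; Re = 1.309e+04; ε/D = 3.94e-05; Haaland → f = 0.02876; ΔP_B = f(L/D)(ρV²/2) = 1.378e+06 Pa.
ΔP_A/ΔP_B = 4.38e+05/1.378e+06 = 0.318.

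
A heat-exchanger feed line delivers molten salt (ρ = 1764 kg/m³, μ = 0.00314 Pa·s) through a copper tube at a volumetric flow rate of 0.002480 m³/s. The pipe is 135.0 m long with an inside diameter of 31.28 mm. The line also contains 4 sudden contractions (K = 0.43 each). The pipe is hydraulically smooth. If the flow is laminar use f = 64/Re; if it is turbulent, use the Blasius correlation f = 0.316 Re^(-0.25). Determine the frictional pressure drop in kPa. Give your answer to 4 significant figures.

ΔP ≈ 827.6 kPa

Cross-sectional area A = πD²/4 = π(0.03128)²/4 = 0.0007685 m²; mean velocity V = Q/A = 0.00248/0.0007685 = 3.227 m/s.
Reynolds number Re = ρVD/μ = 1764 · 3.227 · 0.03128 / 0.00314 = 5.671e+04.
Re > 4000 → turbulent. Smooth-pipe (Blasius): f = 0.316 Re^(-0.25) = 0.316/(5.671e+04)^0.25 = 0.02048.
Total minor-loss coefficient ΣK = 4·0.43 = 1.72.
ΔP = [f·L/D + ΣK]·(ρV²/2) = [0.02048·135/0.03128 + 1.72]·(1764·3.227²/2) = [88.38 + 1.72]·9186 = 8.276e+05 Pa.
ΔP = 8.276e+05 Pa = 827.6 kPa.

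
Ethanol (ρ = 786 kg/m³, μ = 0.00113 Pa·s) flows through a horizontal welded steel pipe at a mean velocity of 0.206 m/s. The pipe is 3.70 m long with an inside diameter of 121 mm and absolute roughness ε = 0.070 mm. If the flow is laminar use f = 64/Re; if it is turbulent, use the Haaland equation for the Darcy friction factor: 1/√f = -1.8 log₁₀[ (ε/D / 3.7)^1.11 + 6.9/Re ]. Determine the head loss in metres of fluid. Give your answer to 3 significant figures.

Reynolds number Re = ρVD/μ = 786 · 0.206 · 0.121 / 0.00113 = 1.734e+04.
Re > 4000 → turbulent. Relative roughness ε/D = 7e-05/0.121 = 0.000579. Haaland: 1/√f = -1.8 log₁₀[(0.000579/3.7)^1.11 + 6.9/1.734e+04] = -1.8 log₁₀[5.96e-05 + 0.000398] = 6.011, so f = 0.02768.
Darcy-Weisbach: ΔP = f(L/D)(ρV²/2) = 0.02768·(3.7/0.121)·(786·0.206²/2) = 0.02768·30.58·16.68 = 14.11 Pa.
Head loss h_f = ΔP/(ρg) = 14.11/(786·9.81) = 0.00183 m.

h_f ≈ 0.00183 m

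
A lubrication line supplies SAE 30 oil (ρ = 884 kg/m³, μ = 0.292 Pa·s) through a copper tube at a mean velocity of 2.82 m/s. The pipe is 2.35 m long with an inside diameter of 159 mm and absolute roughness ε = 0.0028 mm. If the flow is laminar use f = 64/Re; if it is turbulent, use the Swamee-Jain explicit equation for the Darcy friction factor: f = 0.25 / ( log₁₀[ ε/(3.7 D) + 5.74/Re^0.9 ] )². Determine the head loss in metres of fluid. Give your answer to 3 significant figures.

h_f ≈ 0.282 m

Reynolds number Re = ρVD/μ = 884 · 2.82 · 0.159 / 0.292 = 1357.
Re < 2300 → laminar flow, so f = 64/Re = 64/1357 = 0.04715 (the turbulent correlation is not needed).
Darcy-Weisbach: ΔP = f(L/D)(ρV²/2) = 0.04715·(2.35/0.159)·(884·2.82²/2) = 0.04715·14.78·3515 = 2449 Pa.
Head loss h_f = ΔP/(ρg) = 2449/(884·9.81) = 0.282 m.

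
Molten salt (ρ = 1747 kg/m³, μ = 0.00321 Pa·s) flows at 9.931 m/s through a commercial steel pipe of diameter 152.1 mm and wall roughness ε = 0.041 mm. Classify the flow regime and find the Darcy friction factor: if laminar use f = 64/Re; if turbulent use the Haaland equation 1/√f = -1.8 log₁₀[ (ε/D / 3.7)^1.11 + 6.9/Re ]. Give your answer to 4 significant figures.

f ≈ 0.01545

Re = ρVD/μ = 1747·9.931·0.1521/0.00321 = 8.221e+05.
Re > 4000 → turbulent. ε/D = 4.1e-05/0.1521 = 0.00027; Haaland: 1/√f = -1.8 log₁₀[2.55e-05 + 8.39e-06] = 8.045, so f = 0.01545.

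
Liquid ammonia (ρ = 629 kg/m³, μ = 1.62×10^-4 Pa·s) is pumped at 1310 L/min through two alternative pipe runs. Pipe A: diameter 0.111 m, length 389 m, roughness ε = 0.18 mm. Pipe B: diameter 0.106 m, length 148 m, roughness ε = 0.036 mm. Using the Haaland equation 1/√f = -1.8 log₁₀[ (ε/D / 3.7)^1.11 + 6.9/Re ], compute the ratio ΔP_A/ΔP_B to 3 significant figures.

Pipe A: V = Q/A = 0.02183/0.009677 = 2.256 m/s; Re = 9.724e+05; ε/D = 0.00162; Haaland → f = 0.02241; ΔP_A = f(L/D)(ρV²/2) = 1.257e+05 Pa.
Pipe B: V = Q/A = 0.02183/0.008825 = 2.474 m/s; Re = 1.018e+06; ε/D = 0.00034; Haaland → f = 0.01594; ΔP_B = f(L/D)(ρV²/2) = 4.285e+04 Pa.
ΔP_A/ΔP_B = 1.257e+05/4.285e+04 = 2.93.

ΔP_A/ΔP_B ≈ 2.93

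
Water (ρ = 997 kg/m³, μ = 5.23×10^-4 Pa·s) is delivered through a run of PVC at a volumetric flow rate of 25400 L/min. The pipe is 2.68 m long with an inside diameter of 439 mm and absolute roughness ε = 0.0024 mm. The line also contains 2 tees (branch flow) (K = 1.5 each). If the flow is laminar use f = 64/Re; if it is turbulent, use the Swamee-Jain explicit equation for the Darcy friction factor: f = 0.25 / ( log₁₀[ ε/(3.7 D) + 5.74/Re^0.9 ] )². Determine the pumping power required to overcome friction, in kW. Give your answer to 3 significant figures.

Q = 25400 L/min = 25400/60000 = 0.4233 m³/s.
Cross-sectional area A = πD²/4 = π(0.439)²/4 = 0.1514 m²; mean velocity V = Q/A = 0.4233/0.1514 = 2.797 m/s.
Reynolds number Re = ρVD/μ = 997 · 2.797 · 0.439 / 0.000523 = 2.341e+06.
Re > 4000 → turbulent. Relative roughness ε/D = 2.4e-06/0.439 = 5.47e-06. Swamee-Jain: f = 0.25/(log₁₀[5.47e-06/3.7 + 5.74/2.341e+06^0.9])² = 0.25/(log₁₀[1.48e-06 + 1.06e-05])² = 0.25/(-4.917)² = 0.01034.
Total minor-loss coefficient ΣK = 2·1.5 = 3.
ΔP = [f·L/D + ΣK]·(ρV²/2) = [0.01034·2.68/0.439 + 3]·(997·2.797²/2) = [0.06313 + 3]·3899 = 1.194e+04 Pa.
Pumping power P = QΔP = 0.4233·1.194e+04 = 5056 W = 5.06 kW.

P ≈ 5.06 kW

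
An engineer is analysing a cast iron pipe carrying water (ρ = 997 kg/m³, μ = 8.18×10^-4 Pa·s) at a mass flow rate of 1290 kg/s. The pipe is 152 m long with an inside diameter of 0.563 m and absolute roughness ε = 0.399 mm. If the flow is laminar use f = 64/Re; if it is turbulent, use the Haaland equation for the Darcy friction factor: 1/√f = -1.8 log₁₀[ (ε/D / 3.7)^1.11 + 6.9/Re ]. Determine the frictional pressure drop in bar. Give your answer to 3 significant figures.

ΔP ≈ 0.662 bar

A = πD²/4 = π(0.563)²/4 = 0.2489 m²; mean velocity V = ṁ/(ρA) = 1290/(997 · 0.2489) = 5.197 m/s.
Reynolds number Re = ρVD/μ = 997 · 5.197 · 0.563 / 0.000818 = 3.566e+06.
Re > 4000 → turbulent. Relative roughness ε/D = 0.000399/0.563 = 0.000709. Haaland: 1/√f = -1.8 log₁₀[(0.000709/3.7)^1.11 + 6.9/3.566e+06] = -1.8 log₁₀[7.47e-05 + 1.93e-06] = 7.408, so f = 0.01822.
Darcy-Weisbach: ΔP = f(L/D)(ρV²/2) = 0.01822·(152/0.563)·(997·5.197²/2) = 0.01822·270·1.347e+04 = 6.625e+04 Pa.
ΔP = 6.625e+04 Pa = 0.662 bar.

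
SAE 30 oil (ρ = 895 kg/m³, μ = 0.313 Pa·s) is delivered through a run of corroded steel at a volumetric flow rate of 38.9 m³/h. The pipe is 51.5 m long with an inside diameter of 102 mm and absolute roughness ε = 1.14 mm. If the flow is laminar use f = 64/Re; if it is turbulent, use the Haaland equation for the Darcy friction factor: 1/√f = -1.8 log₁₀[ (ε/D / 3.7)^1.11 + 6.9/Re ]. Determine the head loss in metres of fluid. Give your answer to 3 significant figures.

h_f ≈ 7.47 m

Q = 38.9 m³/h = 38.9/3600 = 0.01081 m³/s.
Cross-sectional area A = πD²/4 = π(0.102)²/4 = 0.008171 m²; mean velocity V = Q/A = 0.01081/0.008171 = 1.322 m/s.
Reynolds number Re = ρVD/μ = 895 · 1.322 · 0.102 / 0.313 = 385.7.
Re < 2300 → laminar flow, so f = 64/Re = 64/385.7 = 0.1659 (the turbulent correlation is not needed).
Darcy-Weisbach: ΔP = f(L/D)(ρV²/2) = 0.1659·(51.5/0.102)·(895·1.322²/2) = 0.1659·504.9·782.5 = 6.556e+04 Pa.
Head loss h_f = ΔP/(ρg) = 6.556e+04/(895·9.81) = 7.47 m.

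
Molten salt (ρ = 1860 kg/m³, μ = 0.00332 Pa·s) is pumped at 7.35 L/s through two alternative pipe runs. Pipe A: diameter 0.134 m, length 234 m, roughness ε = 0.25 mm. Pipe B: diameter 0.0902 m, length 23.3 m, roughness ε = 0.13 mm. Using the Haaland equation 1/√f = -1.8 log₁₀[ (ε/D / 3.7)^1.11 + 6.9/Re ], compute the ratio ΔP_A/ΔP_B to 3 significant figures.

Pipe A: V = Q/A = 0.00735/0.0141 = 0.5212 m/s; Re = 3.913e+04; ε/D = 0.00187; Haaland → f = 0.02665; ΔP_A = f(L/D)(ρV²/2) = 1.176e+04 Pa.
Pipe B: V = Q/A = 0.00735/0.00639 = 1.15 m/s; Re = 5.813e+04; ε/D = 0.00144; Haaland → f = 0.02451; ΔP_B = f(L/D)(ρV²/2) = 7791 Pa.
ΔP_A/ΔP_B = 1.176e+04/7791 = 1.51.

ΔP_A/ΔP_B ≈ 1.51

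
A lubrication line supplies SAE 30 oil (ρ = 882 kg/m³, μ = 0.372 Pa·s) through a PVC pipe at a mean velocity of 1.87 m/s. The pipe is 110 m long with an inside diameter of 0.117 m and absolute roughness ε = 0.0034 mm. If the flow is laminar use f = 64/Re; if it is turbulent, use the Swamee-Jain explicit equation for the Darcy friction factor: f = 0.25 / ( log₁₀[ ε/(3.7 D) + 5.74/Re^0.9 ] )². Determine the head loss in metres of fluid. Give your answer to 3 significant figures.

Reynolds number Re = ρVD/μ = 882 · 1.87 · 0.117 / 0.372 = 518.7.
Re < 2300 → laminar flow, so f = 64/Re = 64/518.7 = 0.1234 (the turbulent correlation is not needed).
Darcy-Weisbach: ΔP = f(L/D)(ρV²/2) = 0.1234·(110/0.117)·(882·1.87²/2) = 0.1234·940.2·1542 = 1.789e+05 Pa.
Head loss h_f = ΔP/(ρg) = 1.789e+05/(882·9.81) = 20.7 m.

h_f ≈ 20.7 m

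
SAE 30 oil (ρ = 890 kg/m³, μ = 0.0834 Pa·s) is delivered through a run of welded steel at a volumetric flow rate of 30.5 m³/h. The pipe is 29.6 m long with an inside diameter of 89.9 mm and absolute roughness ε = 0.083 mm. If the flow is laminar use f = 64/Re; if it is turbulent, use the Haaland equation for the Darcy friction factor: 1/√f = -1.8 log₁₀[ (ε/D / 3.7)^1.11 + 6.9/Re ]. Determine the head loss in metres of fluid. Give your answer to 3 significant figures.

h_f ≈ 1.49 m

Q = 30.5 m³/h = 30.5/3600 = 0.008472 m³/s.
Cross-sectional area A = πD²/4 = π(0.0899)²/4 = 0.006348 m²; mean velocity V = Q/A = 0.008472/0.006348 = 1.335 m/s.
Reynolds number Re = ρVD/μ = 890 · 1.335 · 0.0899 / 0.0834 = 1280.
Re < 2300 → laminar flow, so f = 64/Re = 64/1280 = 0.04998 (the turbulent correlation is not needed).
Darcy-Weisbach: ΔP = f(L/D)(ρV²/2) = 0.04998·(29.6/0.0899)·(890·1.335²/2) = 0.04998·329.3·792.7 = 1.305e+04 Pa.
Head loss h_f = ΔP/(ρg) = 1.305e+04/(890·9.81) = 1.49 m.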